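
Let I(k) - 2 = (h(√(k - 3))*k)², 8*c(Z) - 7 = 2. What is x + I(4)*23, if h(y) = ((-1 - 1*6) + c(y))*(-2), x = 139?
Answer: 50992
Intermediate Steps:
c(Z) = 9/8 (c(Z) = 7/8 + (⅛)*2 = 7/8 + ¼ = 9/8)
h(y) = 47/4 (h(y) = ((-1 - 1*6) + 9/8)*(-2) = ((-1 - 6) + 9/8)*(-2) = (-7 + 9/8)*(-2) = -47/8*(-2) = 47/4)
I(k) = 2 + 2209*k²/16 (I(k) = 2 + (47*k/4)² = 2 + 2209*k²/16)
x + I(4)*23 = 139 + (2 + (2209/16)*4²)*23 = 139 + (2 + (2209/16)*16)*23 = 139 + (2 + 2209)*23 = 139 + 2211*23 = 139 + 50853 = 50992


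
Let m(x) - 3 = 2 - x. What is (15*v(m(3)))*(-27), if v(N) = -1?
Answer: 405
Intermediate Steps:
m(x) = 5 - x (m(x) = 3 + (2 - x) = 5 - x)
(15*v(m(3)))*(-27) = (15*(-1))*(-27) = -15*(-27) = 405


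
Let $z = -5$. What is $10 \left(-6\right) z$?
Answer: $300$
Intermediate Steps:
$10 \left(-6\right) z = 10 \left(-6\right) \left(-5\right) = \left(-60\right) \left(-5\right) = 300$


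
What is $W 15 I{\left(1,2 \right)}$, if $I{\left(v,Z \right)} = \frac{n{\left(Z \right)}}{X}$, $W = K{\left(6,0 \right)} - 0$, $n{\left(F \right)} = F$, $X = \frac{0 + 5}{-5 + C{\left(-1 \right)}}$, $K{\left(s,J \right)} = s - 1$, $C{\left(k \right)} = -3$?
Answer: $-240$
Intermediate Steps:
$K{\left(s,J \right)} = -1 + s$
$X = - \frac{5}{8}$ ($X = \frac{0 + 5}{-5 - 3} = \frac{5}{-8} = 5 \left(- \frac{1}{8}\right) = - \frac{5}{8} \approx -0.625$)
$W = 5$ ($W = \left(-1 + 6\right) - 0 = 5 + 0 = 5$)
$I{\left(v,Z \right)} = - \frac{8 Z}{5}$ ($I{\left(v,Z \right)} = \frac{Z}{- \frac{5}{8}} = Z \left(- \frac{8}{5}\right) = - \frac{8 Z}{5}$)
$W 15 I{\left(1,2 \right)} = 5 \cdot 15 \left(\left(- \frac{8}{5}\right) 2\right) = 75 \left(- \frac{16}{5}\right) = -240$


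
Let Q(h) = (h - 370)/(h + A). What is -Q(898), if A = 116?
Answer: -88/169 ≈ -0.52071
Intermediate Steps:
Q(h) = (-370 + h)/(116 + h) (Q(h) = (h - 370)/(h + 116) = (-370 + h)/(116 + h))
-Q(898) = -(-370 + 898)/(116 + 898) = -528/1014 = -1*88/169 = -88/169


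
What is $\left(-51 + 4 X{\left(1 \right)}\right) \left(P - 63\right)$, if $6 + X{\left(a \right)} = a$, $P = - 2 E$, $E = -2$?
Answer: $4189$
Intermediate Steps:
$P = 4$ ($P = \left(-2\right) \left(-2\right) = 4$)
$X{\left(a \right)} = -6 + a$
$\left(-51 + 4 X{\left(1 \right)}\right) \left(P - 63\right) = \left(-51 + 4 \left(-6 + 1\right)\right) \left(4 - 63\right) = \left(-51 + 4 \left(-5\right)\right) \left(-59\right) = \left(-51 - 20\right) \left(-59\right) = \left(-71\right) \left(-59\right) = 4189$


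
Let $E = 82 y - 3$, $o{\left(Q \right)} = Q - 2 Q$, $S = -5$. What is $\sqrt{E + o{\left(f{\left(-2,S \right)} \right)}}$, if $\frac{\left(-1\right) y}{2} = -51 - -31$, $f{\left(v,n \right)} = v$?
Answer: $\sqrt{3279} \approx 57.263$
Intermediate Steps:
$o{\left(Q \right)} = - Q$
$y = 40$ ($y = - 2 \left(-51 - -31\right) = - 2 \left(-51 + 31\right) = \left(-2\right) \left(-20\right) = 40$)
$E = 3277$ ($E = 82 \cdot 40 - 3 = 3280 - 3 = 3277$)
$\sqrt{E + o{\left(f{\left(-2,S \right)} \right)}} = \sqrt{3277 - -2} = \sqrt{3277 + 2} = \sqrt{3279}$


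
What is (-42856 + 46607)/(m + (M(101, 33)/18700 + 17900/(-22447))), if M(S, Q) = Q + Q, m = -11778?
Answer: -71568892450/224738798759 ≈ -0.31845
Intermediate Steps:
M(S, Q) = 2*Q
(-42856 + 46607)/(m + (M(101, 33)/18700 + 17900/(-22447))) = (-42856 + 46607)/(-11778 + ((2*33)/18700 + 17900/(-22447))) = 3751/(-11778 + (66*(1/18700) + 17900*(-1/22447))) = 3751/(-11778 + (3/850 - 17900/22447)) = 3751/(-11778 - 15147659/19079950) = 3751/(-224738798759/19079950) = 3751*(-19079950/224738798759) = -71568892450/224738798759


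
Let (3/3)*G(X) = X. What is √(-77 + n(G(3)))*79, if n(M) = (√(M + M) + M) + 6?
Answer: 79*√(-68 + √6) ≈ 639.61*I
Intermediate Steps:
G(X) = X
n(M) = 6 + M + √2*√M (n(M) = (√(2*M) + M) + 6 = (√2*√M + M) + 6 = (M + √2*√M) + 6 = 6 + M + √2*√M)
√(-77 + n(G(3)))*79 = √(-77 + (6 + 3 + √2*√3))*79 = √(-77 + (6 + 3 + √6))*79 = √(-77 + (9 + √6))*79 = √(-68 + √6)*79 = 79*√(-68 + √6)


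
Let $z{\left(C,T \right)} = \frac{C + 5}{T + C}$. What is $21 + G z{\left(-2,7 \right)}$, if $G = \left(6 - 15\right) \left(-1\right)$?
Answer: $\frac{132}{5} \approx 26.4$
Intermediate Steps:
$z{\left(C,T \right)} = \frac{5 + C}{C + T}$
$G = 9$ ($G = \left(6 - 15\right) \left(-1\right) = \left(-9\right) \left(-1\right) = 9$)
$21 + G z{\left(-2,7 \right)} = 21 + 9 \frac{5 - 2}{-2 + 7} = 21 + 9 \cdot \frac{1}{5} \cdot 3 = 21 + 9 \cdot \frac{3}{5} = 21 + \frac{27}{5} = \frac{132}{5}$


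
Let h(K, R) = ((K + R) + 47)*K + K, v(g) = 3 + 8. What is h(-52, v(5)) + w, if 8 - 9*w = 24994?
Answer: -28262/9 ≈ -3140.2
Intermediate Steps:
w = -24986/9 (w = 8/9 - ⅑*24994 = 8/9 - 24994/9 = -24986/9 ≈ -2776.2)
v(g) = 11
h(K, R) = K + K*(47 + K + R) (h(K, R) = (47 + K + R)*K + K = K*(47 + K + R) + K = K + K*(47 + K + R))
h(-52, v(5)) + w = -52*(48 - 52 + 11) - 24986/9 = -52*7 - 24986/9 = -364 - 24986/9 = -28262/9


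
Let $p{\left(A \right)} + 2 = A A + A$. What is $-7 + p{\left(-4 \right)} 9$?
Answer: $83$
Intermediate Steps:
$p{\left(A \right)} = -2 + A + A^{2}$ ($p{\left(A \right)} = -2 + \left(A A + A\right) = -2 + \left(A^{2} + A\right) = -2 + \left(A + A^{2}\right) = -2 + A + A^{2}$)
$-7 + p{\left(-4 \right)} 9 = -7 + \left(-2 - 4 + \left(-4\right)^{2}\right) 9 = -7 + \left(-2 - 4 + 16\right) 9 = -7 + 10 \cdot 9 = -7 + 90 = 83$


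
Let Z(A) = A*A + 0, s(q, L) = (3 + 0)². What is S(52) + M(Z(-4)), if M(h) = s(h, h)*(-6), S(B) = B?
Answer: -2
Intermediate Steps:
s(q, L) = 9 (s(q, L) = 3² = 9)
Z(A) = A² (Z(A) = A² + 0 = A²)
M(h) = -54 (M(h) = 9*(-6) = -54)
S(52) + M(Z(-4)) = 52 - 54 = -2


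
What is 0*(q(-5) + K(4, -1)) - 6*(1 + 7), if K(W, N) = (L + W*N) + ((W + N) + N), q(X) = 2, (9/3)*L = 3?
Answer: -48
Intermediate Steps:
L = 1 (L = (⅓)*3 = 1)
K(W, N) = 1 + W + 2*N + N*W (K(W, N) = (1 + W*N) + ((W + N) + N) = (1 + N*W) + ((N + W) + N) = (1 + N*W) + (W + 2*N) = 1 + W + 2*N + N*W)
0*(q(-5) + K(4, -1)) - 6*(1 + 7) = 0*(2 + (1 + 4 + 2*(-1) - 1*4)) - 6*(1 + 7) = 0*(2 + (1 + 4 - 2 - 4)) - 6*8 = 0*(2 - 1) - 48 = 0*1 - 48 = 0 - 48 = -48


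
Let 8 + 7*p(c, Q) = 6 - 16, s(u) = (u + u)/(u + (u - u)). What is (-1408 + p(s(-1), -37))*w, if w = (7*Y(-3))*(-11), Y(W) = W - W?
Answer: 0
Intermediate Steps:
Y(W) = 0
w = 0 (w = (7*0)*(-11) = 0*(-11) = 0)
s(u) = 2 (s(u) = (2*u)/(u + 0) = (2*u)/u = 2)
p(c, Q) = -18/7 (p(c, Q) = -8/7 + (6 - 16)/7 = -8/7 + (1/7)*(-10) = -8/7 - 10/7 = -18/7)
(-1408 + p(s(-1), -37))*w = (-1408 - 18/7)*0 = -9874/7*0 = 0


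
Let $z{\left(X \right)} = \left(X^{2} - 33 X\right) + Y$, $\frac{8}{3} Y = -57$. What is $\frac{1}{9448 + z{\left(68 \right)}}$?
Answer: $\frac{8}{94453} \approx 8.4698 \cdot 10^{-5}$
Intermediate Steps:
$Y = - \frac{171}{8}$ ($Y = \frac{3}{8} \left(-57\right) = - \frac{171}{8} \approx -21.375$)
$z{\left(X \right)} = - \frac{171}{8} + X^{2} - 33 X$ ($z{\left(X \right)} = \left(X^{2} - 33 X\right) - \frac{171}{8} = - \frac{171}{8} + X^{2} - 33 X$)
$\frac{1}{9448 + z{\left(68 \right)}} = \frac{1}{9448 - \left(\frac{18123}{8} - 4624\right)} = \frac{1}{9448 - - \frac{18869}{8}} = \frac{1}{9448 + \frac{18869}{8}} = \frac{1}{\frac{94453}{8}} = \frac{8}{94453}$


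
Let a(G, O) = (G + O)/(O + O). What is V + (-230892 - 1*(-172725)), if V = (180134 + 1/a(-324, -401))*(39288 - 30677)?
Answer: 1124536793597/725 ≈ 1.5511e+9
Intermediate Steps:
a(G, O) = (G + O)/(2*O) (a(G, O) = (G + O)/((2*O)) = (G + O)*(1/(2*O)) = (G + O)/(2*O))
V = 1124578964672/725 (V = (180134 + 1/((½)*(-324 - 401)/(-401)))*(39288 - 30677) = (180134 + 1/((½)*(-1/401)*(-725)))*8611 = (180134 + 1/(725/802))*8611 = (180134 + 802/725)*8611 = (130597952/725)*8611 = 1124578964672/725 ≈ 1.5511e+9)
V + (-230892 - 1*(-172725)) = 1124578964672/725 + (-230892 - 1*(-172725)) = 1124578964672/725 + (-230892 + 172725) = 1124578964672/725 - 58167 = 1124536793597/725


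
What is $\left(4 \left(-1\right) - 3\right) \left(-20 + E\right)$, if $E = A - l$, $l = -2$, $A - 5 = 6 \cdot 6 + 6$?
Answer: $-203$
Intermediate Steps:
$A = 47$ ($A = 5 + \left(6 \cdot 6 + 6\right) = 5 + \left(36 + 6\right) = 5 + 42 = 47$)
$E = 49$ ($E = 47 - -2 = 47 + 2 = 49$)
$\left(4 \left(-1\right) - 3\right) \left(-20 + E\right) = \left(4 \left(-1\right) - 3\right) \left(-20 + 49\right) = \left(-4 - 3\right) 29 = \left(-7\right) 29 = -203$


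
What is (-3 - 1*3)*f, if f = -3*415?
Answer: 7470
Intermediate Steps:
f = -1245
(-3 - 1*3)*f = (-3 - 1*3)*(-1245) = (-3 - 3)*(-1245) = -6*(-1245) = 7470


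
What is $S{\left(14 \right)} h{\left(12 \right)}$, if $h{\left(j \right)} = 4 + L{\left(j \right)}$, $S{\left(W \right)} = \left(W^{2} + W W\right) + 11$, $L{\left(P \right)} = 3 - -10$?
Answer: $6851$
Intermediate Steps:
$L{\left(P \right)} = 13$ ($L{\left(P \right)} = 3 + 10 = 13$)
$S{\left(W \right)} = 11 + 2 W^{2}$ ($S{\left(W \right)} = \left(W^{2} + W^{2}\right) + 11 = 2 W^{2} + 11 = 11 + 2 W^{2}$)
$h{\left(j \right)} = 17$ ($h{\left(j \right)} = 4 + 13 = 17$)
$S{\left(14 \right)} h{\left(12 \right)} = \left(11 + 2 \cdot 14^{2}\right) 17 = \left(11 + 2 \cdot 196\right) 17 = \left(11 + 392\right) 17 = 403 \cdot 17 = 6851$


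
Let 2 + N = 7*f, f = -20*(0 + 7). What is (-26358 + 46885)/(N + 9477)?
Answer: 20527/8495 ≈ 2.4164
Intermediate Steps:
f = -140 (f = -20*7 = -140)
N = -982 (N = -2 + 7*(-140) = -2 - 980 = -982)
(-26358 + 46885)/(N + 9477) = (-26358 + 46885)/(-982 + 9477) = 20527/8495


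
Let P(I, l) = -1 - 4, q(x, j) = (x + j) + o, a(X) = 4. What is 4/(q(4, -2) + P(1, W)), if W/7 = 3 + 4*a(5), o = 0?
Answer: -4/3 ≈ -1.3333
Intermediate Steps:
q(x, j) = j + x (q(x, j) = (x + j) + 0 = (j + x) + 0 = j + x)
W = 133 (W = 7*(3 + 4*4) = 7*(3 + 16) = 7*19 = 133)
P(I, l) = -5
4/(q(4, -2) + P(1, W)) = 4/((-2 + 4) - 5) = 4/(2 - 5) = 4/(-3) = 4*(-⅓) = -4/3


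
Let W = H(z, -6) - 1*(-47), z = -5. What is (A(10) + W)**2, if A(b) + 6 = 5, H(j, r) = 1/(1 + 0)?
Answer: 2209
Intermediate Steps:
H(j, r) = 1 (H(j, r) = 1/1 = 1)
A(b) = -1 (A(b) = -6 + 5 = -1)
W = 48 (W = 1 - 1*(-47) = 1 + 47 = 48)
(A(10) + W)**2 = (-1 + 48)**2 = 47**2 = 2209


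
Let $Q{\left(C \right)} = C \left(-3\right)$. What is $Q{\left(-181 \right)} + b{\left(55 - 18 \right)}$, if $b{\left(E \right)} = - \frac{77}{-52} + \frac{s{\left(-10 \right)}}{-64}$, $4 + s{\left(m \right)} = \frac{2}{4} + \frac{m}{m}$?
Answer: $\frac{906081}{1664} \approx 544.52$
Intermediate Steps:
$s{\left(m \right)} = - \frac{5}{2}$ ($s{\left(m \right)} = -4 + \left(\frac{2}{4} + \frac{m}{m}\right) = -4 + \left(2 \cdot \frac{1}{4} + 1\right) = -4 + \left(\frac{1}{2} + 1\right) = -4 + \frac{3}{2} = - \frac{5}{2}$)
$Q{\left(C \right)} = - 3 C$
$b{\left(E \right)} = \frac{2529}{1664}$ ($b{\left(E \right)} = - \frac{77}{-52} - \frac{5}{2 \left(-64\right)} = \left(-77\right) \left(- \frac{1}{52}\right) - - \frac{5}{128} = \frac{77}{52} + \frac{5}{128} = \frac{2529}{1664}$)
$Q{\left(-181 \right)} + b{\left(55 - 18 \right)} = \left(-3\right) \left(-181\right) + \frac{2529}{1664} = 543 + \frac{2529}{1664} = \frac{906081}{1664}$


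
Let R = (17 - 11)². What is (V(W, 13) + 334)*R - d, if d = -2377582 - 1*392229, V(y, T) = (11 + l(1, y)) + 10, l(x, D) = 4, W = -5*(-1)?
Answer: 2782735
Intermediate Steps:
W = 5
V(y, T) = 25 (V(y, T) = (11 + 4) + 10 = 15 + 10 = 25)
d = -2769811 (d = -2377582 - 392229 = -2769811)
R = 36 (R = 6² = 36)
(V(W, 13) + 334)*R - d = (25 + 334)*36 - 1*(-2769811) = 359*36 + 2769811 = 12924 + 2769811 = 2782735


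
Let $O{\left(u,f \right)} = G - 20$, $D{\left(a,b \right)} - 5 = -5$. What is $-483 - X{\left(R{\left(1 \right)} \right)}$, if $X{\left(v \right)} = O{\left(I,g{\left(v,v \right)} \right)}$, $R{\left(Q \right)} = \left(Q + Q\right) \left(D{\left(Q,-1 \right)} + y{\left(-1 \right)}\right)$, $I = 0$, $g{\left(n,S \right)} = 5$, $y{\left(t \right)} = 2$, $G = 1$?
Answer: $-464$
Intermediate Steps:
$D{\left(a,b \right)} = 0$ ($D{\left(a,b \right)} = 5 - 5 = 0$)
$R{\left(Q \right)} = 4 Q$ ($R{\left(Q \right)} = \left(Q + Q\right) \left(0 + 2\right) = 2 Q 2 = 4 Q$)
$O{\left(u,f \right)} = -19$ ($O{\left(u,f \right)} = 1 - 20 = -19$)
$X{\left(v \right)} = -19$
$-483 - X{\left(R{\left(1 \right)} \right)} = -483 - -19 = -483 + 19 = -464$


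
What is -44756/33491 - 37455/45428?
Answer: -3287580973/1521429148 ≈ -2.1609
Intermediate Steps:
-44756/33491 - 37455/45428 = -3287580973/1521429148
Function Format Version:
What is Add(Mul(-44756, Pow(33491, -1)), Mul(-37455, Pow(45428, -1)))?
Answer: Rational(-3287580973, 1521429148) ≈ -2.1609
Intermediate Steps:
Add(Mul(-44756, Pow(33491, -1)), Mul(-37455, Pow(45428, -1))) = Add(Mul(-44756, Rational(1, 33491)), Mul(-37455, Rational(1, 45428))) = Add(Rational(-44756, 33491), Rational(-37455, 45428)) = Rational(-3287580973, 1521429148)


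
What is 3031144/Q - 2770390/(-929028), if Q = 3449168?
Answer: 193305596618/50068338261 ≈ 3.8608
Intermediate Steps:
3031144/Q - 2770390/(-929028) = 3031144/3449168 - 2770390/(-929028) = 3031144*(1/3449168) - 2770390*(-1/929028) = 378893/431146 + 1385195/464514 = 193305596618/50068338261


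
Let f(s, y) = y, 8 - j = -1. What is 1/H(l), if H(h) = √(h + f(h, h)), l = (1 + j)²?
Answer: √2/20 ≈ 0.070711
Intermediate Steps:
j = 9 (j = 8 - 1*(-1) = 8 + 1 = 9)
l = 100 (l = (1 + 9)² = 10² = 100)
H(h) = √2*√h (H(h) = √(h + h) = √(2*h) = √2*√h)
1/H(l) = 1/(√2*√100) = 1/(√2*10) = 1/(10*√2) = √2/20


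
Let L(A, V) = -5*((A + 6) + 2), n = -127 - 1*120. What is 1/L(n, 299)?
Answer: 1/1195 ≈ 0.00083682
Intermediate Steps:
n = -247 (n = -127 - 120 = -247)
L(A, V) = -40 - 5*A (L(A, V) = -5*((6 + A) + 2) = -5*(8 + A) = -40 - 5*A)
1/L(n, 299) = 1/(-40 - 5*(-247)) = 1/(-40 + 1235) = 1/1195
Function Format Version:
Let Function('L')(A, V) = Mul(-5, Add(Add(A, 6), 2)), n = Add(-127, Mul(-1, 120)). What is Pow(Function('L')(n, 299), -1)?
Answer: Rational(1, 1195) ≈ 0.00083682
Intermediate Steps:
n = -247 (n = Add(-127, -120) = -247)
Function('L')(A, V) = Add(-40, Mul(-5, A)) (Function('L')(A, V) = Mul(-5, Add(Add(6, A), 2)) = Mul(-5, Add(8, A)) = Add(-40, Mul(-5, A)))
Pow(Function('L')(n, 299), -1) = Pow(Add(-40, Mul(-5, -247)), -1) = Pow(Add(-40, 1235), -1) = Pow(1195, -1) = Rational(1, 1195)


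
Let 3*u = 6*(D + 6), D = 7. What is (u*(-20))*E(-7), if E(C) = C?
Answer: 3640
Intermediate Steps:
u = 26 (u = (6*(7 + 6))/3 = (6*13)/3 = (1/3)*78 = 26)
(u*(-20))*E(-7) = (26*(-20))*(-7) = -520*(-7) = 3640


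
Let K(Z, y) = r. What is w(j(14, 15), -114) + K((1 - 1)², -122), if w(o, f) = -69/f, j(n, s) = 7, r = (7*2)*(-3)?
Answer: -1573/38 ≈ -41.395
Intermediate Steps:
r = -42 (r = 14*(-3) = -42)
K(Z, y) = -42
w(j(14, 15), -114) + K((1 - 1)², -122) = -69/(-114) - 42 = -69*(-1/114) - 42 = 23/38 - 42 = -1573/38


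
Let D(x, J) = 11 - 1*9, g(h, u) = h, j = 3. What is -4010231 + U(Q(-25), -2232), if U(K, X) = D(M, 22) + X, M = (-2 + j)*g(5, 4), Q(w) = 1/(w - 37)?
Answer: -4012461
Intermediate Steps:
Q(w) = 1/(-37 + w)
M = 5 (M = (-2 + 3)*5 = 1*5 = 5)
D(x, J) = 2 (D(x, J) = 11 - 9 = 2)
U(K, X) = 2 + X
-4010231 + U(Q(-25), -2232) = -4010231 + (2 - 2232) = -4010231 - 2230 = -4012461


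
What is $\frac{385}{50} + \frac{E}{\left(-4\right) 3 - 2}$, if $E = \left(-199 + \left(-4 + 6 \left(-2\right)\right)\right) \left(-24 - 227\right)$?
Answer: $- \frac{134643}{35} \approx -3846.9$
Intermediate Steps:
$E = 53965$ ($E = \left(-199 - 16\right) \left(-251\right) = \left(-215\right) \left(-251\right) = 53965$)
$\frac{385}{50} + \frac{E}{\left(-4\right) 3 - 2} = \frac{385}{50} + \frac{53965}{\left(-4\right) 3 - 2} = 385 \cdot \frac{1}{50} + \frac{53965}{-12 - 2} = \frac{77}{10} + \frac{53965}{-14} = \frac{77}{10} + 53965 \left(- \frac{1}{14}\right) = \frac{77}{10} - \frac{53965}{14} = - \frac{134643}{35}$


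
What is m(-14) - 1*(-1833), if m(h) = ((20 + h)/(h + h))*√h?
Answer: 1833 - 3*I*√14/14 ≈ 1833.0 - 0.80178*I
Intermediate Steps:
m(h) = (20 + h)/(2*√h) (m(h) = ((20 + h)/((2*h)))*√h = ((20 + h)*(1/(2*h)))*√h = ((20 + h)/(2*h))*√h = (20 + h)/(2*√h))
m(-14) - 1*(-1833) = (20 - 14)/(2*√(-14)) - 1*(-1833) = (½)*(-I*√14/14)*6 + 1833 = -3*I*√14/14 + 1833 = 1833 - 3*I*√14/14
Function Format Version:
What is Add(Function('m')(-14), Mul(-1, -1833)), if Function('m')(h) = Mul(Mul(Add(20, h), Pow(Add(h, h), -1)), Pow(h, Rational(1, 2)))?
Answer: Add(1833, Mul(Rational(-3, 14), I, Pow(14, Rational(1, 2)))) ≈ Add(1833.0, Mul(-0.80178, I))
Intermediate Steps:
Function('m')(h) = Mul(Rational(1, 2), Pow(h, Rational(-1, 2)), Add(20, h)) (Function('m')(h) = Mul(Mul(Add(20, h), Pow(Mul(2, h), -1)), Pow(h, Rational(1, 2))) = Mul(Mul(Add(20, h), Mul(Rational(1, 2), Pow(h, -1))), Pow(h, Rational(1, 2))) = Mul(Mul(Rational(1, 2), Pow(h, -1), Add(20, h)), Pow(h, Rational(1, 2))) = Mul(Rational(1, 2), Pow(h, Rational(-1, 2)), Add(20, h)))
Add(Function('m')(-14), Mul(-1, -1833)) = Add(Mul(Rational(1, 2), Pow(-14, Rational(-1, 2)), Add(20, -14)), Mul(-1, -1833)) = Add(Mul(Rational(1, 2), Mul(Rational(-1, 14), I, Pow(14, Rational(1, 2))), 6), 1833) = Add(Mul(Rational(-3, 14), I, Pow(14, Rational(1, 2))), 1833) = Add(1833, Mul(Rational(-3, 14), I, Pow(14, Rational(1, 2))))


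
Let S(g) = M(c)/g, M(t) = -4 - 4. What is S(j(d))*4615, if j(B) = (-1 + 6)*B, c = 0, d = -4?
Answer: 1846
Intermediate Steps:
j(B) = 5*B
M(t) = -8
S(g) = -8/g
S(j(d))*4615 = -8/(5*(-4))*4615 = -8/(-20)*4615 = -8*(-1/20)*4615 = (2/5)*4615 = 1846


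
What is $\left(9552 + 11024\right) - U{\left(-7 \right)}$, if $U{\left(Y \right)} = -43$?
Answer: $20619$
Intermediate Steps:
$\left(9552 + 11024\right) - U{\left(-7 \right)} = \left(9552 + 11024\right) - -43 = 20576 + 43 = 20619$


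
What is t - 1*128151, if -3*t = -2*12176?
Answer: -360101/3 ≈ -1.2003e+5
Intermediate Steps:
t = 24352/3 (t = -(-2)*12176/3 = -⅓*(-24352) = 24352/3 ≈ 8117.3)
t - 1*128151 = 24352/3 - 1*128151 = 24352/3 - 128151 = -360101/3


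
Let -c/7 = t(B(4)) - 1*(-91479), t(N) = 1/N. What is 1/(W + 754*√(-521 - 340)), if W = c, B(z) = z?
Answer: -1463668/938385595711 - 12064*I*√861/6568699169977 ≈ -1.5598e-6 - 5.3891e-8*I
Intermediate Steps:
c = -2561419/4 (c = -7*(1/4 - 1*(-91479)) = -7*(¼ + 91479) = -7*365917/4 = -2561419/4 ≈ -6.4036e+5)
W = -2561419/4 ≈ -6.4036e+5
1/(W + 754*√(-521 - 340)) = 1/(-2561419/4 + 754*√(-521 - 340)) = 1/(-2561419/4 + 754*√(-861)) = 1/(-2561419/4 + 754*(I*√861)) = 1/(-2561419/4 + 754*I*√861)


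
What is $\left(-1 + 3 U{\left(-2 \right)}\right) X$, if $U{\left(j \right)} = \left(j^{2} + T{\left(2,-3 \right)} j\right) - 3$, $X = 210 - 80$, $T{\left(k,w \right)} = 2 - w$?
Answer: $-3640$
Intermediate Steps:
$X = 130$ ($X = 210 - 80 = 130$)
$U{\left(j \right)} = -3 + j^{2} + 5 j$ ($U{\left(j \right)} = \left(j^{2} + \left(2 - -3\right) j\right) - 3 = \left(j^{2} + \left(2 + 3\right) j\right) - 3 = \left(j^{2} + 5 j\right) - 3 = -3 + j^{2} + 5 j$)
$\left(-1 + 3 U{\left(-2 \right)}\right) X = \left(-1 + 3 \left(-3 + \left(-2\right)^{2} + 5 \left(-2\right)\right)\right) 130 = \left(-1 + 3 \left(-3 + 4 - 10\right)\right) 130 = \left(-1 + 3 \left(-9\right)\right) 130 = \left(-1 - 27\right) 130 = \left(-28\right) 130 = -3640$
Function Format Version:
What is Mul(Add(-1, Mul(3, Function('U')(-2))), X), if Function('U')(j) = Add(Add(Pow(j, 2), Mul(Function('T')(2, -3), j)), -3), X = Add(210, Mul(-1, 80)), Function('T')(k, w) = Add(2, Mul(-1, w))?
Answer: -3640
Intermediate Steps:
X = 130 (X = Add(210, -80) = 130)
Function('U')(j) = Add(-3, Pow(j, 2), Mul(5, j)) (Function('U')(j) = Add(Add(Pow(j, 2), Mul(Add(2, Mul(-1, -3)), j)), -3) = Add(Add(Pow(j, 2), Mul(Add(2, 3), j)), -3) = Add(Add(Pow(j, 2), Mul(5, j)), -3) = Add(-3, Pow(j, 2), Mul(5, j)))
Mul(Add(-1, Mul(3, Function('U')(-2))), X) = Mul(Add(-1, Mul(3, Add(-3, Pow(-2, 2), Mul(5, -2)))), 130) = Mul(Add(-1, Mul(3, Add(-3, 4, -10))), 130) = Mul(Add(-1, Mul(3, -9)), 130) = Mul(Add(-1, -27), 130) = Mul(-28, 130) = -3640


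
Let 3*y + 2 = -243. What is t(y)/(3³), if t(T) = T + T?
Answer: -490/81 ≈ -6.0494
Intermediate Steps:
y = -245/3 (y = -⅔ + (⅓)*(-243) = -⅔ - 81 = -245/3 ≈ -81.667)
t(T) = 2*T
t(y)/(3³) = (2*(-245/3))/(3³) = -490/3/27 = -490/3*1/27 = -490/81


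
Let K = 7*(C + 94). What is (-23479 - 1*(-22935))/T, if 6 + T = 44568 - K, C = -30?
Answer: -272/22057 ≈ -0.012332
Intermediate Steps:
K = 448 (K = 7*(-30 + 94) = 7*64 = 448)
T = 44114 (T = -6 + (44568 - 1*448) = -6 + (44568 - 448) = -6 + 44120 = 44114)
(-23479 - 1*(-22935))/T = (-23479 - 1*(-22935))/44114 = (-23479 + 22935)*(1/44114) = -544*1/44114 = -272/22057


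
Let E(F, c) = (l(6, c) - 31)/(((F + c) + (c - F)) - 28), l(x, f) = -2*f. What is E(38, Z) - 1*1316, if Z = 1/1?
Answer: -34183/26 ≈ -1314.7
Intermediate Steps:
Z = 1
E(F, c) = (-31 - 2*c)/(-28 + 2*c) (E(F, c) = (-2*c - 31)/(((F + c) + (c - F)) - 28) = (-31 - 2*c)/(2*c - 28) = (-31 - 2*c)/(-28 + 2*c))
E(38, Z) - 1*1316 = (-31/2 - 1*1)/(-14 + 1) - 1*1316 = (-31/2 - 1)/(-13) - 1316 = -1/13*(-33/2) - 1316 = 33/26 - 1316 = -34183/26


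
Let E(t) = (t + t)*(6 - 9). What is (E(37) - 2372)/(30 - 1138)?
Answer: 1297/554 ≈ 2.3412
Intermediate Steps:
E(t) = -6*t (E(t) = (2*t)*(-3) = -6*t)
(E(37) - 2372)/(30 - 1138) = (-6*37 - 2372)/(30 - 1138) = (-222 - 2372)/(-1108) = -2594*(-1/1108) = 1297/554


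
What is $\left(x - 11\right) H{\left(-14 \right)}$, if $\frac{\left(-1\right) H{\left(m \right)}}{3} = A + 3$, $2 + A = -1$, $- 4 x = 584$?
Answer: $0$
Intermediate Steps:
$x = -146$ ($x = \left(- \frac{1}{4}\right) 584 = -146$)
$A = -3$ ($A = -2 - 1 = -3$)
$H{\left(m \right)} = 0$ ($H{\left(m \right)} = - 3 \left(-3 + 3\right) = \left(-3\right) 0 = 0$)
$\left(x - 11\right) H{\left(-14 \right)} = \left(-146 - 11\right) 0 = \left(-157\right) 0 = 0$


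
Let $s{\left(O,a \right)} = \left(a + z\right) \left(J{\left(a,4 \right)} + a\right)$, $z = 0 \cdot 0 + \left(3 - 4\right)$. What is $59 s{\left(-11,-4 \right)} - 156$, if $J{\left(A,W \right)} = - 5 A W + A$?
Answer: $-21396$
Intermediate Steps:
$z = -1$ ($z = 0 + \left(3 - 4\right) = 0 - 1 = -1$)
$J{\left(A,W \right)} = A - 5 A W$ ($J{\left(A,W \right)} = - 5 A W + A = A - 5 A W$)
$s{\left(O,a \right)} = - 18 a \left(-1 + a\right)$ ($s{\left(O,a \right)} = \left(a - 1\right) \left(a \left(1 - 20\right) + a\right) = \left(-1 + a\right) \left(a \left(1 - 20\right) + a\right) = \left(-1 + a\right) \left(a \left(-19\right) + a\right) = \left(-1 + a\right) \left(- 19 a + a\right) = \left(-1 + a\right) \left(- 18 a\right) = - 18 a \left(-1 + a\right)$)
$59 s{\left(-11,-4 \right)} - 156 = 59 \cdot 18 \left(-4\right) \left(1 - -4\right) - 156 = 59 \cdot 18 \left(-4\right) \left(1 + 4\right) - 156 = 59 \cdot 18 \left(-4\right) 5 - 156 = 59 \left(-360\right) - 156 = -21240 - 156 = -21396$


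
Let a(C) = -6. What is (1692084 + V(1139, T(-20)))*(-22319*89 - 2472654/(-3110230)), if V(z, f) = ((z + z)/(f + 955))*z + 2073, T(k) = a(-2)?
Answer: -994895004633930794426/295160827 ≈ -3.3707e+12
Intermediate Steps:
T(k) = -6
V(z, f) = 2073 + 2*z²/(955 + f) (V(z, f) = ((2*z)/(955 + f))*z + 2073 = (2*z/(955 + f))*z + 2073 = 2*z²/(955 + f) + 2073 = 2073 + 2*z²/(955 + f))
(1692084 + V(1139, T(-20)))*(-22319*89 - 2472654/(-3110230)) = (1692084 + (1979715 + 2*1139² + 2073*(-6))/(955 - 6))*(-22319*89 - 2472654/(-3110230)) = (1692084 + (1979715 + 2*1297321 - 12438)/949)*(-1986391 - 2472654*(-1/3110230)) = (1692084 + (1979715 + 2594642 - 12438)/949)*(-1986391 + 1236327/1555115) = (1692084 + (1/949)*4561919)*(-3089065203638/1555115) = (1692084 + 4561919/949)*(-3089065203638/1555115) = (1610349635/949)*(-3089065203638/1555115) = -994895004633930794426/295160827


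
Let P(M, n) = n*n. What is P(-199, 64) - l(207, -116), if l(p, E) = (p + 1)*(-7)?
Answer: 5552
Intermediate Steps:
P(M, n) = n**2
l(p, E) = -7 - 7*p (l(p, E) = (1 + p)*(-7) = -7 - 7*p)
P(-199, 64) - l(207, -116) = 64**2 - (-7 - 7*207) = 4096 - (-7 - 1449) = 4096 - 1*(-1456) = 4096 + 1456 = 5552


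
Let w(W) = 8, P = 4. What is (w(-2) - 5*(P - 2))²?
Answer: 4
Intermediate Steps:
(w(-2) - 5*(P - 2))² = (8 - 5*(4 - 2))² = (8 - 5*2)² = (8 - 10)² = (-2)² = 4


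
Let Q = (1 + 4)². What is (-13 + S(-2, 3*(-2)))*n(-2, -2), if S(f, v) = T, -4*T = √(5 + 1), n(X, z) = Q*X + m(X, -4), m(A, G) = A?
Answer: 676 + 13*√6 ≈ 707.84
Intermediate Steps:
Q = 25 (Q = 5² = 25)
n(X, z) = 26*X (n(X, z) = 25*X + X = 26*X)
T = -√6/4 (T = -√(5 + 1)/4 = -√6/4 ≈ -0.61237)
S(f, v) = -√6/4
(-13 + S(-2, 3*(-2)))*n(-2, -2) = (-13 - √6/4)*(26*(-2)) = (-13 - √6/4)*(-52) = 676 + 13*√6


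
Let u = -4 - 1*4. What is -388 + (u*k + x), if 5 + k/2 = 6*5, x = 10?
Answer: -778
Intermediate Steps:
u = -8 (u = -4 - 4 = -8)
k = 50 (k = -10 + 2*(6*5) = -10 + 2*30 = -10 + 60 = 50)
-388 + (u*k + x) = -388 + (-8*50 + 10) = -388 + (-400 + 10) = -388 - 390 = -778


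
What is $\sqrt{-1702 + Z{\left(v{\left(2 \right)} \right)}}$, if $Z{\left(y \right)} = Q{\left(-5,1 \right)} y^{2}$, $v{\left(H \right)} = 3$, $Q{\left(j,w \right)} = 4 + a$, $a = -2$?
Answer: $2 i \sqrt{421} \approx 41.037 i$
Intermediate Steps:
$Q{\left(j,w \right)} = 2$ ($Q{\left(j,w \right)} = 4 - 2 = 2$)
$Z{\left(y \right)} = 2 y^{2}$
$\sqrt{-1702 + Z{\left(v{\left(2 \right)} \right)}} = \sqrt{-1702 + 2 \cdot 3^{2}} = \sqrt{-1702 + 2 \cdot 9} = \sqrt{-1702 + 18} = \sqrt{-1684} = 2 i \sqrt{421}$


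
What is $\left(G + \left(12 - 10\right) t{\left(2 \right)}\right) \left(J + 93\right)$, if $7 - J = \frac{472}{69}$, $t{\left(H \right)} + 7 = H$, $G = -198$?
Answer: $- \frac{1337024}{69} \approx -19377.0$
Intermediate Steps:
$t{\left(H \right)} = -7 + H$
$J = \frac{11}{69}$ ($J = 7 - \frac{472}{69} = \frac{11}{69} \approx 0.15942$)
$\left(G + \left(12 - 10\right) t{\left(2 \right)}\right) \left(J + 93\right) = \left(-198 + \left(12 - 10\right) \left(-7 + 2\right)\right) \left(\frac{11}{69} + 93\right) = \left(-198 + 2 \left(-5\right)\right) \frac{6428}{69} = \left(-198 - 10\right) \frac{6428}{69} = \left(-208\right) \frac{6428}{69} = - \frac{1337024}{69}$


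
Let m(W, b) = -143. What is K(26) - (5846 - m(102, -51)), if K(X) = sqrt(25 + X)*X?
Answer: -5989 + 26*sqrt(51) ≈ -5803.3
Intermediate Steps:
K(X) = X*sqrt(25 + X)
K(26) - (5846 - m(102, -51)) = 26*sqrt(25 + 26) - (5846 - 1*(-143)) = 26*sqrt(51) - (5846 + 143) = 26*sqrt(51) - 1*5989 = 26*sqrt(51) - 5989 = -5989 + 26*sqrt(51)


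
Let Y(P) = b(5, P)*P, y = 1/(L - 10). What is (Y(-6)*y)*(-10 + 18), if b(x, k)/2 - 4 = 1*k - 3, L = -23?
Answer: -160/11 ≈ -14.545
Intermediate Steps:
b(x, k) = 2 + 2*k (b(x, k) = 8 + 2*(1*k - 3) = 8 + 2*(k - 3) = 8 + 2*(-3 + k) = 8 + (-6 + 2*k) = 2 + 2*k)
y = -1/33 (y = 1/(-23 - 10) = 1/(-33) = -1/33 ≈ -0.030303)
Y(P) = P*(2 + 2*P) (Y(P) = (2 + 2*P)*P = P*(2 + 2*P))
(Y(-6)*y)*(-10 + 18) = ((2*(-6)*(1 - 6))*(-1/33))*(-10 + 18) = ((2*(-6)*(-5))*(-1/33))*8 = (60*(-1/33))*8 = -20/11*8 = -160/11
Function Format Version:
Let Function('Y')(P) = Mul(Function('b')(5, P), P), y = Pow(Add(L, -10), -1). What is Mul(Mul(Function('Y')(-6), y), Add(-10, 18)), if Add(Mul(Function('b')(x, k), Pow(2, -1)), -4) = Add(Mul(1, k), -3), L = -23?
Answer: Rational(-160, 11) ≈ -14.545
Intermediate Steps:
Function('b')(x, k) = Add(2, Mul(2, k)) (Function('b')(x, k) = Add(8, Mul(2, Add(Mul(1, k), -3))) = Add(8, Mul(2, Add(k, -3))) = Add(8, Mul(2, Add(-3, k))) = Add(8, Add(-6, Mul(2, k))) = Add(2, Mul(2, k)))
y = Rational(-1, 33) (y = Pow(Add(-23, -10), -1) = Pow(-33, -1) = Rational(-1, 33) ≈ -0.030303)
Function('Y')(P) = Mul(P, Add(2, Mul(2, P))) (Function('Y')(P) = Mul(Add(2, Mul(2, P)), P) = Mul(P, Add(2, Mul(2, P))))
Mul(Mul(Function('Y')(-6), y), Add(-10, 18)) = Mul(Mul(Mul(2, -6, Add(1, -6)), Rational(-1, 33)), Add(-10, 18)) = Mul(Mul(Mul(2, -6, -5), Rational(-1, 33)), 8) = Mul(Mul(60, Rational(-1, 33)), 8) = Mul(Rational(-20, 11), 8) = Rational(-160, 11)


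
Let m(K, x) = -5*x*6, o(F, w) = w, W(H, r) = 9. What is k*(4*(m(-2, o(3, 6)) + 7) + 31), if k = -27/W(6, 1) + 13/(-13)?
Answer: 2644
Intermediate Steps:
m(K, x) = -30*x
k = -4 (k = -27/9 + 13/(-13) = -27*⅑ + 13*(-1/13) = -3 - 1 = -4)
k*(4*(m(-2, o(3, 6)) + 7) + 31) = -4*(4*(-30*6 + 7) + 31) = -4*(4*(-180 + 7) + 31) = -4*(4*(-173) + 31) = -4*(-692 + 31) = -4*(-661) = 2644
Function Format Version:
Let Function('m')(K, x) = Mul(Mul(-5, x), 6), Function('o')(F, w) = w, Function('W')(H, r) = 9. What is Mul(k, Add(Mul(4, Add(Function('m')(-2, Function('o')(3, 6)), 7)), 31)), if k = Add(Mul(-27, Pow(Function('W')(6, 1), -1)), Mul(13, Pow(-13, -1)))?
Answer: 2644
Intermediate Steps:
Function('m')(K, x) = Mul(-30, x)
k = -4 (k = Add(Mul(-27, Pow(9, -1)), Mul(13, Pow(-13, -1))) = Add(Mul(-27, Rational(1, 9)), Mul(13, Rational(-1, 13))) = Add(-3, -1) = -4)
Mul(k, Add(Mul(4, Add(Function('m')(-2, Function('o')(3, 6)), 7)), 31)) = Mul(-4, Add(Mul(4, Add(Mul(-30, 6), 7)), 31)) = Mul(-4, Add(Mul(4, Add(-180, 7)), 31)) = Mul(-4, Add(Mul(4, -173), 31)) = Mul(-4, Add(-692, 31)) = Mul(-4, -661) = 2644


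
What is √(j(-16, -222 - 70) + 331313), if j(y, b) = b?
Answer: √331021 ≈ 575.34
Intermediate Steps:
√(j(-16, -222 - 70) + 331313) = √((-222 - 70) + 331313) = √(-292 + 331313) = √331021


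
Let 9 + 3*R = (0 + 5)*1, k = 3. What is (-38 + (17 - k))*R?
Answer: 32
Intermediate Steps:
R = -4/3 (R = -3 + ((0 + 5)*1)/3 = -3 + (5*1)/3 = -3 + (1/3)*5 = -3 + 5/3 = -4/3 ≈ -1.3333)
(-38 + (17 - k))*R = (-38 + (17 - 1*3))*(-4/3) = (-38 + (17 - 3))*(-4/3) = (-38 + 14)*(-4/3) = -24*(-4/3) = 32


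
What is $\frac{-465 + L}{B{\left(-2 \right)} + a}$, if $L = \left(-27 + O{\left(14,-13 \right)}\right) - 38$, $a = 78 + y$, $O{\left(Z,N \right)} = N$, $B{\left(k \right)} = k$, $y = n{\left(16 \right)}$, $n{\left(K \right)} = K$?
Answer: $- \frac{543}{92} \approx -5.9022$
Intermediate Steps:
$y = 16$
$a = 94$ ($a = 78 + 16 = 94$)
$L = -78$ ($L = \left(-27 - 13\right) - 38 = -40 - 38 = -78$)
$\frac{-465 + L}{B{\left(-2 \right)} + a} = \frac{-465 - 78}{-2 + 94} = - \frac{543}{92}$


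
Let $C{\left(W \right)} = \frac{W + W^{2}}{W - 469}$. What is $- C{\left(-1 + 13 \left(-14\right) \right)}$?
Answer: $\frac{16653}{326} \approx 51.083$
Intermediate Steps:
$C{\left(W \right)} = \frac{W + W^{2}}{-469 + W}$
$- C{\left(-1 + 13 \left(-14\right) \right)} = - \frac{\left(-1 + 13 \left(-14\right)\right) \left(1 + \left(-1 + 13 \left(-14\right)\right)\right)}{-469 + \left(-1 + 13 \left(-14\right)\right)} = - \frac{\left(-1 - 182\right) \left(1 - 183\right)}{-469 - 183} = - \frac{\left(-183\right) \left(1 - 183\right)}{-469 - 183} = - \frac{\left(-183\right) \left(-182\right)}{-652} = - \frac{\left(-183\right) \left(-1\right) \left(-182\right)}{652} = \left(-1\right) \left(- \frac{16653}{326}\right) = \frac{16653}{326}$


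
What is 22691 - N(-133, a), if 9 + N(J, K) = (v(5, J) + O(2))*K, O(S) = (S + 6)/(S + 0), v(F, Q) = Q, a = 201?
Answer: 48629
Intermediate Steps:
O(S) = (6 + S)/S
N(J, K) = -9 + K*(4 + J) (N(J, K) = -9 + (J + (6 + 2)/2)*K = -9 + (J + (1/2)*8)*K = -9 + (J + 4)*K = -9 + (4 + J)*K = -9 + K*(4 + J))
22691 - N(-133, a) = 22691 - (-9 + 4*201 - 133*201) = 22691 - (-9 + 804 - 26733) = 22691 - 1*(-25938) = 22691 + 25938 = 48629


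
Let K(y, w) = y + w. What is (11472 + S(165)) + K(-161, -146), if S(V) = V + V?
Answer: 11495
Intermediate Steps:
K(y, w) = w + y
S(V) = 2*V
(11472 + S(165)) + K(-161, -146) = (11472 + 2*165) + (-146 - 161) = (11472 + 330) - 307 = 11802 - 307 = 11495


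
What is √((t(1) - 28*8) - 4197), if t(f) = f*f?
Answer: 2*I*√1105 ≈ 66.483*I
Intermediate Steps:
t(f) = f²
√((t(1) - 28*8) - 4197) = √((1² - 28*8) - 4197) = √((1 - 224) - 4197) = √(-223 - 4197) = √(-4420) = 2*I*√1105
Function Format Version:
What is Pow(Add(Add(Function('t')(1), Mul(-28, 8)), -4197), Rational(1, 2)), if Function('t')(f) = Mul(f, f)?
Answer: Mul(2, I, Pow(1105, Rational(1, 2))) ≈ Mul(66.483, I)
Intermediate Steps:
Function('t')(f) = Pow(f, 2)
Pow(Add(Add(Function('t')(1), Mul(-28, 8)), -4197), Rational(1, 2)) = Pow(Add(Add(Pow(1, 2), Mul(-28, 8)), -4197), Rational(1, 2)) = Pow(Add(Add(1, -224), -4197), Rational(1, 2)) = Pow(Add(-223, -4197), Rational(1, 2)) = Pow(-4420, Rational(1, 2)) = Mul(2, I, Pow(1105, Rational(1, 2)))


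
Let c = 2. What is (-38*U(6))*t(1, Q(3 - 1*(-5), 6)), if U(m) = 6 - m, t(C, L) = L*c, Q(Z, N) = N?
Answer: 0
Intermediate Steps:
t(C, L) = 2*L (t(C, L) = L*2 = 2*L)
(-38*U(6))*t(1, Q(3 - 1*(-5), 6)) = (-38*(6 - 1*6))*(2*6) = -38*(6 - 6)*12 = -38*0*12 = 0*12 = 0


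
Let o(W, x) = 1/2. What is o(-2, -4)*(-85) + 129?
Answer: 173/2 ≈ 86.500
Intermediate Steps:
o(W, x) = ½
o(-2, -4)*(-85) + 129 = (½)*(-85) + 129 = -85/2 + 129 = 173/2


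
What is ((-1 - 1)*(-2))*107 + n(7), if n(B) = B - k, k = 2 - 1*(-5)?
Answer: 428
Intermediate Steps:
k = 7 (k = 2 + 5 = 7)
n(B) = -7 + B (n(B) = B - 1*7 = B - 7 = -7 + B)
((-1 - 1)*(-2))*107 + n(7) = ((-1 - 1)*(-2))*107 + (-7 + 7) = -2*(-2)*107 + 0 = 4*107 + 0 = 428 + 0 = 428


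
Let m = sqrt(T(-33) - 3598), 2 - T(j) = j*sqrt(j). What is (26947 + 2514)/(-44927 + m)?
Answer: -29461/(44927 - sqrt(-3596 + 33*I*sqrt(33))) ≈ -0.65577 - 0.00087564*I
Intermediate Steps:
T(j) = 2 - j**(3/2) (T(j) = 2 - j*sqrt(j) = 2 - j**(3/2))
m = sqrt(-3596 + 33*I*sqrt(33)) (m = sqrt((2 - (-33)**(3/2)) - 3598) = sqrt((2 - (-33)*I*sqrt(33)) - 3598) = sqrt((2 + 33*I*sqrt(33)) - 3598) = sqrt(-3596 + 33*I*sqrt(33)) ≈ 1.5801 + 59.987*I)
(26947 + 2514)/(-44927 + m) = (26947 + 2514)/(-44927 + sqrt(-3596 + 33*I*sqrt(33))) = 29461/(-44927 + sqrt(-3596 + 33*I*sqrt(33)))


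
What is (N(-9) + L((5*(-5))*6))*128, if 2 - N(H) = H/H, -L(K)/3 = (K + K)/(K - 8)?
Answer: -47488/79 ≈ -601.11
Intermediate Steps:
L(K) = -6*K/(-8 + K) (L(K) = -3*(K + K)/(K - 8) = -3*2*K/(-8 + K) = -6*K/(-8 + K))
N(H) = 1 (N(H) = 2 - H/H = 2 - 1*1 = 2 - 1 = 1)
(N(-9) + L((5*(-5))*6))*128 = (1 - 6*(5*(-5))*6/(-8 + (5*(-5))*6))*128 = (1 - 6*(-25*6)/(-8 - 25*6))*128 = (1 - 6*(-150)/(-8 - 150))*128 = (1 - 6*(-150)/(-158))*128 = (1 - 6*(-150)*(-1/158))*128 = (1 - 450/79)*128 = -371/79*128 = -47488/79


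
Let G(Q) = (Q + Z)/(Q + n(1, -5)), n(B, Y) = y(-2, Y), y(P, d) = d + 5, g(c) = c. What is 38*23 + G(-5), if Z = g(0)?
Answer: 875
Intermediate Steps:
y(P, d) = 5 + d
n(B, Y) = 5 + Y
Z = 0
G(Q) = 1 (G(Q) = (Q + 0)/(Q + (5 - 5)) = Q/(Q + 0) = Q/Q = 1)
38*23 + G(-5) = 38*23 + 1 = 874 + 1 = 875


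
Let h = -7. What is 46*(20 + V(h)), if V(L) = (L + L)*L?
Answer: 5428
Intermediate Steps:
V(L) = 2*L**2 (V(L) = (2*L)*L = 2*L**2)
46*(20 + V(h)) = 46*(20 + 2*(-7)**2) = 46*(20 + 2*49) = 46*(20 + 98) = 46*118 = 5428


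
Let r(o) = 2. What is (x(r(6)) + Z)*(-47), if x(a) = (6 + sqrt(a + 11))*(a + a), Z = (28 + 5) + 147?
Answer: -9588 - 188*sqrt(13) ≈ -10266.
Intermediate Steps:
Z = 180 (Z = 33 + 147 = 180)
x(a) = 2*a*(6 + sqrt(11 + a)) (x(a) = (6 + sqrt(11 + a))*(2*a) = 2*a*(6 + sqrt(11 + a)))
(x(r(6)) + Z)*(-47) = (2*2*(6 + sqrt(11 + 2)) + 180)*(-47) = (2*2*(6 + sqrt(13)) + 180)*(-47) = ((24 + 4*sqrt(13)) + 180)*(-47) = (204 + 4*sqrt(13))*(-47) = -9588 - 188*sqrt(13)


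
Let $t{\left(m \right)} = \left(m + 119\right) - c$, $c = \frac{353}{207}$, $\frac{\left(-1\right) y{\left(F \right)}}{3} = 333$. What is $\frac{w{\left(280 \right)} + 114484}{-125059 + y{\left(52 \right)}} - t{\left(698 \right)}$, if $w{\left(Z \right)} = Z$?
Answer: $- \frac{10649030288}{13047003} \approx -816.21$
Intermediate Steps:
$y{\left(F \right)} = -999$ ($y{\left(F \right)} = \left(-3\right) 333 = -999$)
$c = \frac{353}{207}$ ($c = 353 \cdot \frac{1}{207} = \frac{353}{207} \approx 1.7053$)
$t{\left(m \right)} = \frac{24280}{207} + m$ ($t{\left(m \right)} = \left(m + 119\right) - \frac{353}{207} = \left(119 + m\right) - \frac{353}{207} = \frac{24280}{207} + m$)
$\frac{w{\left(280 \right)} + 114484}{-125059 + y{\left(52 \right)}} - t{\left(698 \right)} = \frac{280 + 114484}{-125059 - 999} - \left(\frac{24280}{207} + 698\right) = \frac{114764}{-126058} - \frac{168766}{207} = 114764 \left(- \frac{1}{126058}\right) - \frac{168766}{207} = - \frac{57382}{63029} - \frac{168766}{207} = - \frac{10649030288}{13047003}$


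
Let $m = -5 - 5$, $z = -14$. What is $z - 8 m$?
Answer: $66$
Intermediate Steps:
$m = -10$
$z - 8 m = -14 - -80 = -14 + 80 = 66$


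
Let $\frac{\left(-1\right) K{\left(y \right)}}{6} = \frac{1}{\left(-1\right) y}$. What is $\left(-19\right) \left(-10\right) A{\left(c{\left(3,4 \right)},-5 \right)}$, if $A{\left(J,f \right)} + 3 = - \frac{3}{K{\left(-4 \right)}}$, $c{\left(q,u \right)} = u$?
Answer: $-190$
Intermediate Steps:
$K{\left(y \right)} = \frac{6}{y}$ ($K{\left(y \right)} = - \frac{6}{\left(-1\right) y} = - 6 \left(- \frac{1}{y}\right) = \frac{6}{y}$)
$A{\left(J,f \right)} = -1$ ($A{\left(J,f \right)} = -3 - \frac{3}{6 \frac{1}{-4}} = -3 - \frac{3}{6 \left(- \frac{1}{4}\right)} = -3 - \frac{3}{- \frac{3}{2}} = -3 - -2 = -3 + 2 = -1$)
$\left(-19\right) \left(-10\right) A{\left(c{\left(3,4 \right)},-5 \right)} = \left(-19\right) \left(-10\right) \left(-1\right) = 190 \left(-1\right) = -190$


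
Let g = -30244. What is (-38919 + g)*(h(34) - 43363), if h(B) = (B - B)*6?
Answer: 2999115169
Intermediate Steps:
h(B) = 0 (h(B) = 0*6 = 0)
(-38919 + g)*(h(34) - 43363) = (-38919 - 30244)*(0 - 43363) = -69163*(-43363) = 2999115169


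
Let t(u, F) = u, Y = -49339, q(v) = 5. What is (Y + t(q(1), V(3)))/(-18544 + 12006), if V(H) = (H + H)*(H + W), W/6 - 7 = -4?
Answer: 24667/3269 ≈ 7.5457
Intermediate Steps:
W = 18 (W = 42 + 6*(-4) = 42 - 24 = 18)
V(H) = 2*H*(18 + H) (V(H) = (H + H)*(H + 18) = (2*H)*(18 + H) = 2*H*(18 + H))
(Y + t(q(1), V(3)))/(-18544 + 12006) = (-49339 + 5)/(-18544 + 12006) = -49334/(-6538) = -49334*(-1/6538) = 24667/3269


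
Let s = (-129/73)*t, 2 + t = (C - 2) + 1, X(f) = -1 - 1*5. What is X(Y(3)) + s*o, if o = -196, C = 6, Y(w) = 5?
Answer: 75414/73 ≈ 1033.1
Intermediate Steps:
X(f) = -6 (X(f) = -1 - 5 = -6)
t = 3 (t = -2 + ((6 - 2) + 1) = -2 + (4 + 1) = -2 + 5 = 3)
s = -387/73 (s = -129/73*3 = -387/73 ≈ -5.3014)
X(Y(3)) + s*o = -6 - 387/73*(-196) = -6 + 75852/73 = 75414/73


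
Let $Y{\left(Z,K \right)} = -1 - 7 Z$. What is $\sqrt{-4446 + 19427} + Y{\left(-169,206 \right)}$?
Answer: $1182 + \sqrt{14981} \approx 1304.4$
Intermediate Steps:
$\sqrt{-4446 + 19427} + Y{\left(-169,206 \right)} = \sqrt{-4446 + 19427} - -1182 = \sqrt{14981} + \left(-1 + 1183\right) = \sqrt{14981} + 1182 = 1182 + \sqrt{14981}$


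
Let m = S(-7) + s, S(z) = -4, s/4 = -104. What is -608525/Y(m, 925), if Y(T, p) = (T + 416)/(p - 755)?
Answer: 51724625/2 ≈ 2.5862e+7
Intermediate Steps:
s = -416 (s = 4*(-104) = -416)
m = -420 (m = -4 - 416 = -420)
Y(T, p) = (416 + T)/(-755 + p)
-608525/Y(m, 925) = -608525*(-755 + 925)/(416 - 420) = -608525/(-4/170) = -608525/((1/170)*(-4)) = -608525/(-2/85) = -608525*(-85/2) = 51724625/2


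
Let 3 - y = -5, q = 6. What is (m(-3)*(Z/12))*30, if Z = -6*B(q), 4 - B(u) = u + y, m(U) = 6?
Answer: 900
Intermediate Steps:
y = 8 (y = 3 - 1*(-5) = 3 + 5 = 8)
B(u) = -4 - u (B(u) = 4 - (u + 8) = 4 - (8 + u) = 4 + (-8 - u) = -4 - u)
Z = 60 (Z = -6*(-4 - 1*6) = -6*(-4 - 6) = -6*(-10) = 60)
(m(-3)*(Z/12))*30 = (6*(60/12))*30 = (6*(60*(1/12)))*30 = (6*5)*30 = 30*30 = 900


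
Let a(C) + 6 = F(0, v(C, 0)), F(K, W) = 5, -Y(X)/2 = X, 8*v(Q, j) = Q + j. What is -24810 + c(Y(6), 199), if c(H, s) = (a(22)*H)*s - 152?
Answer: -22574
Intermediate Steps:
v(Q, j) = Q/8 + j/8 (v(Q, j) = (Q + j)/8 = Q/8 + j/8)
Y(X) = -2*X
a(C) = -1 (a(C) = -6 + 5 = -1)
c(H, s) = -152 - H*s (c(H, s) = (-H)*s - 152 = -H*s - 152 = -152 - H*s)
-24810 + c(Y(6), 199) = -24810 + (-152 - 1*(-2*6)*199) = -24810 + (-152 - 1*(-12)*199) = -24810 + (-152 + 2388) = -24810 + 2236 = -22574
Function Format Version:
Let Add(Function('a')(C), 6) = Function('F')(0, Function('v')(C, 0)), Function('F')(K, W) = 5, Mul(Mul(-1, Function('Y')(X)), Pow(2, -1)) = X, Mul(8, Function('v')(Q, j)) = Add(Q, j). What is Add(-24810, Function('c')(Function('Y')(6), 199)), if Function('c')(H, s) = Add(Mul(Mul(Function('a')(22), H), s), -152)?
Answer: -22574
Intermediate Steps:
Function('v')(Q, j) = Add(Mul(Rational(1, 8), Q), Mul(Rational(1, 8), j)) (Function('v')(Q, j) = Mul(Rational(1, 8), Add(Q, j)) = Add(Mul(Rational(1, 8), Q), Mul(Rational(1, 8), j)))
Function('Y')(X) = Mul(-2, X)
Function('a')(C) = -1 (Function('a')(C) = Add(-6, 5) = -1)
Function('c')(H, s) = Add(-152, Mul(-1, H, s)) (Function('c')(H, s) = Add(Mul(Mul(-1, H), s), -152) = Add(Mul(-1, H, s), -152) = Add(-152, Mul(-1, H, s)))
Add(-24810, Function('c')(Function('Y')(6), 199)) = Add(-24810, Add(-152, Mul(-1, Mul(-2, 6), 199))) = Add(-24810, Add(-152, Mul(-1, -12, 199))) = Add(-24810, Add(-152, 2388)) = Add(-24810, 2236) = -22574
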